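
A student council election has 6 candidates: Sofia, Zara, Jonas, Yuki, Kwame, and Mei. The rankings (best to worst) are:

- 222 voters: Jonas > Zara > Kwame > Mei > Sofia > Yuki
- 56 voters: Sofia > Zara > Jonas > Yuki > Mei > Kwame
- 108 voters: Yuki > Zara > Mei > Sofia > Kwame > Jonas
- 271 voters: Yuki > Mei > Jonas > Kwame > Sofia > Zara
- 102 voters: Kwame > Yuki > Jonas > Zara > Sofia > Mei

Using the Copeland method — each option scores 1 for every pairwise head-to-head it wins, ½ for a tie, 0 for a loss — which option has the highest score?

Yuki

Sofia: loses to Zara, Jonas, Yuki, Kwame, and Mei → score 0.
Zara: beats Sofia, Kwame, and Mei; loses to Jonas and Yuki → score 3.
Jonas: beats Sofia, Zara, Kwame, and Mei; loses to Yuki → score 4.
Yuki: beats Sofia, Zara, Jonas, Kwame, and Mei → score 5.
Kwame: beats Sofia; loses to Zara, Jonas, Yuki, and Mei → score 1.
Mei: beats Sofia and Kwame; loses to Zara, Jonas, and Yuki → score 2.
Yuki has the best pairwise record.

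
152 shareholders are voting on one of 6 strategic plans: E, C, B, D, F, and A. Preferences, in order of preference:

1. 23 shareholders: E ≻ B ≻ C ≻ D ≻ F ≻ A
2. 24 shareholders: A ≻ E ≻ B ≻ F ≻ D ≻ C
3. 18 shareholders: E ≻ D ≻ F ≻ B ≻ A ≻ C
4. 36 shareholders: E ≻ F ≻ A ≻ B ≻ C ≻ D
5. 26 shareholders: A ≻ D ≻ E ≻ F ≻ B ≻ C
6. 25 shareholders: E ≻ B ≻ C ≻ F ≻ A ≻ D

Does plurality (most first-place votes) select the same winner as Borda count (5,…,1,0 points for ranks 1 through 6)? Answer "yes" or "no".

Plurality — first-place votes: E 102, C 0, B 0, D 0, F 0, A 50. Winner: E.
Borda — scores: E 684, C 180, B 398, D 246, F 371, A 401. Winner: E.
The two methods agree.

yes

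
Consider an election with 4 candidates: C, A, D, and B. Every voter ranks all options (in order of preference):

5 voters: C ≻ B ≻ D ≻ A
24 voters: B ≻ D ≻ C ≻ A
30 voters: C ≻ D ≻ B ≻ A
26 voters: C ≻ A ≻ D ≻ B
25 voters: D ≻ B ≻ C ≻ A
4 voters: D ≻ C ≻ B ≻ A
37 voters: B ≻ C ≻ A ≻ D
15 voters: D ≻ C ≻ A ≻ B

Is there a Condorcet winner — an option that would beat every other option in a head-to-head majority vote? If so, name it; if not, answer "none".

none

Checking pairwise contests:
B beats C 86–80.
C beats A 166–0.
C beats D 98–68.
D beats B 100–66.
Every option loses at least one head-to-head, so there is no Condorcet winner.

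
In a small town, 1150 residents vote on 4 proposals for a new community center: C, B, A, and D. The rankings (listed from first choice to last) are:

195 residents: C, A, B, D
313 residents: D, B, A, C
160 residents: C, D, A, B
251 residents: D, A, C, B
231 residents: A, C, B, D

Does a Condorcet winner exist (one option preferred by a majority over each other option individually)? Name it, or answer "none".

none

Checking pairwise contests:
A beats C 795–355.
C beats B 837–313.
D beats A 724–426.
C beats D 586–564.
Every option loses at least one head-to-head, so there is no Condorcet winner.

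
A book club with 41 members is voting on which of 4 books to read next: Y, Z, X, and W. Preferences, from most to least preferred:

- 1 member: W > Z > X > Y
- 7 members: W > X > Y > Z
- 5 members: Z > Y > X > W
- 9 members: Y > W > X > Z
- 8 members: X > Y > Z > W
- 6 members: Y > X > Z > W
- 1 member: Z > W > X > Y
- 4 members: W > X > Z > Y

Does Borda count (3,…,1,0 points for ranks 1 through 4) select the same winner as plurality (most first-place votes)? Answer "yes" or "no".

yes

Borda — scores: Y 78, Z 38, X 74, W 56. Winner: Y.
Plurality — first-place votes: Y 15, Z 6, X 8, W 12. Winner: Y.
The two methods agree.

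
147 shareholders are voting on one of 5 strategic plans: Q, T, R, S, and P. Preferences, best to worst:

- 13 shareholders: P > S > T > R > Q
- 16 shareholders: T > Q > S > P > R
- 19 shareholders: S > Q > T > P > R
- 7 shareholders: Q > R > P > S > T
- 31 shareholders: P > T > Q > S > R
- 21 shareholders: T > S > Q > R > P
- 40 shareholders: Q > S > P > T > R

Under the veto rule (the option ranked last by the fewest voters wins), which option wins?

S

Last-place votes: Q 13, T 7, R 106, S 0, P 21.
S is ranked last by the fewest voters, so S wins.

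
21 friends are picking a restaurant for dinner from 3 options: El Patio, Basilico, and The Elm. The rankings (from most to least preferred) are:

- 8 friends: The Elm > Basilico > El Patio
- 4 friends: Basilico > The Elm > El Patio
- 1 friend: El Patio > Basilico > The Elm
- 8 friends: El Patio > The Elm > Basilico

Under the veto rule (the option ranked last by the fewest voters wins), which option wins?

Last-place votes: El Patio 12, Basilico 8, The Elm 1.
The Elm is ranked last by the fewest voters, so The Elm wins.

The Elm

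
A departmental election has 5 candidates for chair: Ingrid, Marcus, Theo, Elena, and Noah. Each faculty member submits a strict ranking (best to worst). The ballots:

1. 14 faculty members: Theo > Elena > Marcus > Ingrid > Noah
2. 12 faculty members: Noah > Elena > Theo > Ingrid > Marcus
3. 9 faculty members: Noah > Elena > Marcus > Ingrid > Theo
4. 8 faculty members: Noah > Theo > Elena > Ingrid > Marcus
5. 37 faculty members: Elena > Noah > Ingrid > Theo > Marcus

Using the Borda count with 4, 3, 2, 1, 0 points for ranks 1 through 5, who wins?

Ingrid: 14·1 + 12·1 + 9·1 + 8·1 + 37·2 = 117
Marcus: 14·2 + 12·0 + 9·2 + 8·0 + 37·0 = 46
Theo: 14·4 + 12·2 + 9·0 + 8·3 + 37·1 = 141
Elena: 14·3 + 12·3 + 9·3 + 8·2 + 37·4 = 269
Noah: 14·0 + 12·4 + 9·4 + 8·4 + 37·3 = 227
Elena has the highest Borda score (269).

Elena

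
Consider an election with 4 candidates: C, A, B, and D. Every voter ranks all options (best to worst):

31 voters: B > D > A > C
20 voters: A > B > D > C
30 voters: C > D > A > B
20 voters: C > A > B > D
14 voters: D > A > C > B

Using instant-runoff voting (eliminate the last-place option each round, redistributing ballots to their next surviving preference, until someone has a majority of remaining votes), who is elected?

A

Round 1: C 50, A 20, B 31, D 14. Eliminate D.
Round 2: C 50, A 34, B 31. Eliminate B.
Round 3: C 50, A 65. A has a majority.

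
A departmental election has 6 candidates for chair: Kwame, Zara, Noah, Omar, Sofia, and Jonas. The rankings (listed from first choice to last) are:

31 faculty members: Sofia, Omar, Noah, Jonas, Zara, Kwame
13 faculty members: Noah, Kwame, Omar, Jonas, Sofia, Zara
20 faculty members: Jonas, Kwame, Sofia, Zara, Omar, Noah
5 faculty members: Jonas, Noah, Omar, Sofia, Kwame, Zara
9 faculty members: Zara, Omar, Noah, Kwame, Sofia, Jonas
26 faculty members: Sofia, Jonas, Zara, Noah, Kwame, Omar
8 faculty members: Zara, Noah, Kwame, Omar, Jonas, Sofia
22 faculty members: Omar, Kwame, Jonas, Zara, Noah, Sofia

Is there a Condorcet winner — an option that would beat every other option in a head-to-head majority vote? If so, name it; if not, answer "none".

none

Checking pairwise contests:
Zara beats Kwame 74–60.
Omar beats Zara 71–63.
Zara beats Noah 85–49.
Sofia beats Omar 77–57.
Kwame beats Sofia 72–62.
Omar beats Jonas 83–51.
Every option loses at least one head-to-head, so there is no Condorcet winner.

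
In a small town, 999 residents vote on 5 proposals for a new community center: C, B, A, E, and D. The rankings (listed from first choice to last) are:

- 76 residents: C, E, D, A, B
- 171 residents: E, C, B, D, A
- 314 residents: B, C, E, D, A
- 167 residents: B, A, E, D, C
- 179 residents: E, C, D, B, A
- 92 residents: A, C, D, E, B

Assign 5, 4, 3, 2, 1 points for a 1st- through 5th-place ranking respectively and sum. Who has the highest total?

E

C: 76·5 + 171·4 + 314·4 + 167·1 + 179·4 + 92·4 = 3571
B: 76·1 + 171·3 + 314·5 + 167·5 + 179·2 + 92·1 = 3444
A: 76·2 + 171·1 + 314·1 + 167·4 + 179·1 + 92·5 = 1944
E: 76·4 + 171·5 + 314·3 + 167·3 + 179·5 + 92·2 = 3681
D: 76·3 + 171·2 + 314·2 + 167·2 + 179·3 + 92·3 = 2345
E has the highest Borda score (3681).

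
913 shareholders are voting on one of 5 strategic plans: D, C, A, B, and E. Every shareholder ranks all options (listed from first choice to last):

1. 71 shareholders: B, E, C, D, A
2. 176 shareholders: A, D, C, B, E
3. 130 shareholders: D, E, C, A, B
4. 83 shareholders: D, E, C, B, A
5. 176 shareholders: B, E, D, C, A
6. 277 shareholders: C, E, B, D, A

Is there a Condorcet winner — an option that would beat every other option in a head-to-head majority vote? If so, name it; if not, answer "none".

E

E vs D: 524–389 for E.
E vs C: 460–453 for E.
E vs A: 737–176 for E.
E vs B: 490–423 for E.
E beats every other option head-to-head.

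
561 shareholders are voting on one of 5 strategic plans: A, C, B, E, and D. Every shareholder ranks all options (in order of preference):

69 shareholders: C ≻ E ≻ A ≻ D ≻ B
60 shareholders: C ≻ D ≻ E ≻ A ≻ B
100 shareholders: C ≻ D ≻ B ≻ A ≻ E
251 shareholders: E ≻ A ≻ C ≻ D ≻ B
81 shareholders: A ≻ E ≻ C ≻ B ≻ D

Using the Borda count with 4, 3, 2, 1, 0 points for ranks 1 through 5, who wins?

C

A: 69·2 + 60·1 + 100·1 + 251·3 + 81·4 = 1375
C: 69·4 + 60·4 + 100·4 + 251·2 + 81·2 = 1580
B: 69·0 + 60·0 + 100·2 + 251·0 + 81·1 = 281
E: 69·3 + 60·2 + 100·0 + 251·4 + 81·3 = 1574
D: 69·1 + 60·3 + 100·3 + 251·1 + 81·0 = 800
C has the highest Borda score (1580).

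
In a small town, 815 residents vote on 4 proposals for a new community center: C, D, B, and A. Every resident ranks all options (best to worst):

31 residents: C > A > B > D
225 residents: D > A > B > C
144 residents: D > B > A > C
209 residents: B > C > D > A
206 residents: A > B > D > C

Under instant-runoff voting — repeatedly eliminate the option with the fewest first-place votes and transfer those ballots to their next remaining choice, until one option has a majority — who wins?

D

Round 1: C 31, D 369, B 209, A 206. Eliminate C.
Round 2: D 369, B 209, A 237. Eliminate B.
Round 3: D 578, A 237. D has a majority.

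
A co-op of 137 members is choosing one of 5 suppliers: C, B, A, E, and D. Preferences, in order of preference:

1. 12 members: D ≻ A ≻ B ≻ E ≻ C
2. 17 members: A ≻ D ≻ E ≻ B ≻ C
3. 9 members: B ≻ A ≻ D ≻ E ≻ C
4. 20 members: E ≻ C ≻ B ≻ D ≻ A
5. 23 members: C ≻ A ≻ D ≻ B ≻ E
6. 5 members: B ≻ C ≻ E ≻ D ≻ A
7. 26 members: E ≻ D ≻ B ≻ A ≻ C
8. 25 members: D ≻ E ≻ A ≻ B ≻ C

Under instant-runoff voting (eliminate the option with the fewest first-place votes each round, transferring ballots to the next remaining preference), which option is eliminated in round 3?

Round 1: C 23, B 14, A 17, E 46, D 37. Eliminate B.
Round 2: C 28, A 26, E 46, D 37. Eliminate A.
Round 3: C 28, E 46, D 63. Eliminate C.

C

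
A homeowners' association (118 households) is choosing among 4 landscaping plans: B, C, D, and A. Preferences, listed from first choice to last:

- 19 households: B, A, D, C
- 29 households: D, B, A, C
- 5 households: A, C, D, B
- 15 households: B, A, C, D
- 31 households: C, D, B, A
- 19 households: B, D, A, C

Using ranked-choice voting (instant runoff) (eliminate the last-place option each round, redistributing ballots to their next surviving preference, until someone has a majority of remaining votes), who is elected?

Round 1: B 53, C 31, D 29, A 5. Eliminate A.
Round 2: B 53, C 36, D 29. Eliminate D.
Round 3: B 82, C 36. B has a majority.

B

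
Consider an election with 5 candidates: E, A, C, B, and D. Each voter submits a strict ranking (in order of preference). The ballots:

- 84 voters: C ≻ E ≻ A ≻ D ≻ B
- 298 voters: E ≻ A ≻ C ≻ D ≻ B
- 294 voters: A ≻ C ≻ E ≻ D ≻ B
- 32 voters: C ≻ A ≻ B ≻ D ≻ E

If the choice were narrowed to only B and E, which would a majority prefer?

Voters preferring B to E: 32; preferring E to B: 676.
E wins the head-to-head.

E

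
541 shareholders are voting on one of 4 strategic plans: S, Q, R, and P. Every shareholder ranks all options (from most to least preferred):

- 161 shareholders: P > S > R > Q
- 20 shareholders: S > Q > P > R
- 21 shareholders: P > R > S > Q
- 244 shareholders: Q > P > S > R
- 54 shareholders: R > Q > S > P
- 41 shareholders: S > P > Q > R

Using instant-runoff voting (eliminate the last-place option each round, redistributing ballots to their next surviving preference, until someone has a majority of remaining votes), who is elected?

Q

Round 1: S 61, Q 244, R 54, P 182. Eliminate R.
Round 2: S 61, Q 298, P 182. Q has a majority.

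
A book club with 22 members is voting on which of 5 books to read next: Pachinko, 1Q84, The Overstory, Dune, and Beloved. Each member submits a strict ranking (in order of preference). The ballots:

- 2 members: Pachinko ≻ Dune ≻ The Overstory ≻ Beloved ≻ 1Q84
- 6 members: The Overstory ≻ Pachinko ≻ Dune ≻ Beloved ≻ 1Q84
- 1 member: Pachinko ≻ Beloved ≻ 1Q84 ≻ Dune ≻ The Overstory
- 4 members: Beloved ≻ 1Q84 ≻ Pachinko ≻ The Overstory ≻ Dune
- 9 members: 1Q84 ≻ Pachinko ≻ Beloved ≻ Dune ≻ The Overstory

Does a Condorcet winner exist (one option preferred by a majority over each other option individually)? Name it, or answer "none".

Checking pairwise contests:
1Q84 beats Pachinko 13–9.
Beloved beats 1Q84 13–9.
Pachinko beats The Overstory 16–6.
Pachinko beats Dune 22–0.
Pachinko beats Beloved 18–4.
Every option loses at least one head-to-head, so there is no Condorcet winner.

none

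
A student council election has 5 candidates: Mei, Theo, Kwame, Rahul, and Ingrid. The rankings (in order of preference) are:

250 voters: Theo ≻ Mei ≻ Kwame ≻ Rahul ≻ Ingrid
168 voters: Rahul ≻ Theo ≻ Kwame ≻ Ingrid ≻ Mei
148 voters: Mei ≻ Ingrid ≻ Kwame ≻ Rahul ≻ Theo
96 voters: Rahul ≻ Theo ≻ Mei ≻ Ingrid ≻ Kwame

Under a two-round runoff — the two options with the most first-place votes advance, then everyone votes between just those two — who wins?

Rahul

Round 1 first-place votes: Mei 148, Theo 250, Kwame 0, Rahul 264, Ingrid 0.
Rahul and Theo advance.
Runoff: Rahul is preferred to Theo by 412 voters; Theo by 250.
Rahul wins the runoff.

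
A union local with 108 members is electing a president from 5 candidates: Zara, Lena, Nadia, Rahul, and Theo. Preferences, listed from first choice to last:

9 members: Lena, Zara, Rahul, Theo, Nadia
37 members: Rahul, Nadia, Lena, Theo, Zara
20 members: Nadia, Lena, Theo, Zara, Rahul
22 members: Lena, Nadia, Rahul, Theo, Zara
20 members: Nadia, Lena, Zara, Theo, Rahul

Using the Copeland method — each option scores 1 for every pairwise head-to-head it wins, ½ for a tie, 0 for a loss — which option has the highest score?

Nadia

Zara: loses to Lena, Nadia, Rahul, and Theo → score 0.
Lena: beats Zara, Rahul, and Theo; loses to Nadia → score 3.
Nadia: beats Zara, Lena, Rahul, and Theo → score 4.
Rahul: beats Zara and Theo; loses to Lena and Nadia → score 2.
Theo: beats Zara; loses to Lena, Nadia, and Rahul → score 1.
Nadia has the best pairwise record.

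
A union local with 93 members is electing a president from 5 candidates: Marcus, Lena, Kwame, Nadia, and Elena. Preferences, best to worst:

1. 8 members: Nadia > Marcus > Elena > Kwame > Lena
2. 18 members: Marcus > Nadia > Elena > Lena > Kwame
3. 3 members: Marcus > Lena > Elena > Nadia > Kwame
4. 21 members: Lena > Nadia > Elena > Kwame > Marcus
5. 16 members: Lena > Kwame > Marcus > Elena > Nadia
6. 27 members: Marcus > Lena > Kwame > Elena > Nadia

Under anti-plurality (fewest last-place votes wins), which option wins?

Last-place votes: Marcus 21, Lena 8, Kwame 21, Nadia 43, Elena 0.
Elena is ranked last by the fewest voters, so Elena wins.

Elena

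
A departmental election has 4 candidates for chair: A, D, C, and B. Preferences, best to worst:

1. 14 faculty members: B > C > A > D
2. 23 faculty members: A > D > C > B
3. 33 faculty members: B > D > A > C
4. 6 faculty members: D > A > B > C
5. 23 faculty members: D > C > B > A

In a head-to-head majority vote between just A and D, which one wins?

D

Voters preferring A to D: 37; preferring D to A: 62.
D wins the head-to-head.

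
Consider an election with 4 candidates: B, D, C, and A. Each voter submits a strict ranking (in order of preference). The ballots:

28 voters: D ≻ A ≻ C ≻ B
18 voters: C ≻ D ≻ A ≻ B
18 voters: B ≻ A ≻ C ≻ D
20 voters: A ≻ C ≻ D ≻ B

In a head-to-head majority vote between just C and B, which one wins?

Voters preferring C to B: 66; preferring B to C: 18.
C wins the head-to-head.

C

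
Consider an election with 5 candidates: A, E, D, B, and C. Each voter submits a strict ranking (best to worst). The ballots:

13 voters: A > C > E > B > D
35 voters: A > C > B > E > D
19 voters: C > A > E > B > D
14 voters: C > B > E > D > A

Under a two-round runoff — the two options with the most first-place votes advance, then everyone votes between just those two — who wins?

Round 1 first-place votes: A 48, E 0, D 0, B 0, C 33.
A and C advance.
Runoff: A is preferred to C by 48 voters; C by 33.
A wins the runoff.

A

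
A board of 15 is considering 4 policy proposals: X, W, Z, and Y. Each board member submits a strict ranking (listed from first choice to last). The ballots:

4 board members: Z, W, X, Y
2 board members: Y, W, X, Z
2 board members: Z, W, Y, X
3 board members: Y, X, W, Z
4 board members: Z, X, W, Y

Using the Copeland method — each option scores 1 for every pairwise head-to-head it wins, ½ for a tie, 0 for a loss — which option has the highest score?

X: beats Y; loses to W and Z → score 1.
W: beats X and Y; loses to Z → score 2.
Z: beats X, W, and Y → score 3.
Y: loses to X, W, and Z → score 0.
Z has the best pairwise record.

Z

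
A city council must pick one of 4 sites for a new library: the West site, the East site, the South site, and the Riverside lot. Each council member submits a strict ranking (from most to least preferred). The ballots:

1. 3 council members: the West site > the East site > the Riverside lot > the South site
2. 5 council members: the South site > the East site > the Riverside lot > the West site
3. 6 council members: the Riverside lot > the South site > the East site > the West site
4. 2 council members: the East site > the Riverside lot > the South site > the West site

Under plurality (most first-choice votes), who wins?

First-place votes: the West site 3, the East site 2, the South site 5, the Riverside lot 6.
the Riverside lot has the most first-place votes.

the Riverside lot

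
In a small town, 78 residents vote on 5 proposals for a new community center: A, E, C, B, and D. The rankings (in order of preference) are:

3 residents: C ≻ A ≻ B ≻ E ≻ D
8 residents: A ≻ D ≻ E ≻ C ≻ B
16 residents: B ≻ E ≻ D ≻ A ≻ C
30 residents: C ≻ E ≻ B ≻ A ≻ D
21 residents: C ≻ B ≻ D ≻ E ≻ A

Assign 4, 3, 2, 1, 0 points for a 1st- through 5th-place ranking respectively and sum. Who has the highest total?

C

A: 3·3 + 8·4 + 16·1 + 30·1 + 21·0 = 87
E: 3·1 + 8·2 + 16·3 + 30·3 + 21·1 = 178
C: 3·4 + 8·1 + 16·0 + 30·4 + 21·4 = 224
B: 3·2 + 8·0 + 16·4 + 30·2 + 21·3 = 193
D: 3·0 + 8·3 + 16·2 + 30·0 + 21·2 = 98
C has the highest Borda score (224).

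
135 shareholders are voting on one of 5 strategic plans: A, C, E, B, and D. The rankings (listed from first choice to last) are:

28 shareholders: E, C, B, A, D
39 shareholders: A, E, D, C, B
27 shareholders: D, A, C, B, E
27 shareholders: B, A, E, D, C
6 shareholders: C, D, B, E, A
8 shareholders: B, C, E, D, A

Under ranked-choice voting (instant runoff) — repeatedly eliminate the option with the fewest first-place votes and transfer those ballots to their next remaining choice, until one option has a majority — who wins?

B

Round 1: A 39, C 6, E 28, B 35, D 27. Eliminate C.
Round 2: A 39, E 28, B 35, D 33. Eliminate E.
Round 3: A 39, B 63, D 33. Eliminate D.
Round 4: A 66, B 69. B has a majority.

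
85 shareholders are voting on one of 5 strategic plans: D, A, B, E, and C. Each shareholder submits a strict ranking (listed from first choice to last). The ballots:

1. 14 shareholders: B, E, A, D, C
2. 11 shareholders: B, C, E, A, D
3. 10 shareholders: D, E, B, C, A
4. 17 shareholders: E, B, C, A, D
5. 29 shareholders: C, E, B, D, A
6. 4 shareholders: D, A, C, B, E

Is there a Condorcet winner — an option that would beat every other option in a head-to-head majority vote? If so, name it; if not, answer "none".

none

Checking pairwise contests:
B beats D 71–14.
D beats A 43–42.
E beats B 56–29.
C beats E 44–41.
B beats C 52–33.
Every option loses at least one head-to-head, so there is no Condorcet winner.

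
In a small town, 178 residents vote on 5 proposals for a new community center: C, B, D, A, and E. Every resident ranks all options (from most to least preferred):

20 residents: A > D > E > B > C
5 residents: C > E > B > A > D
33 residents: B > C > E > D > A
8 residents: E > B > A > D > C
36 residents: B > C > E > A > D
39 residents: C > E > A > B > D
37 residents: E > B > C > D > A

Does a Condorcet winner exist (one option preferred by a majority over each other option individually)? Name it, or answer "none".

Checking pairwise contests:
B beats C 134–44.
E beats B 109–69.
C beats D 150–28.
C beats A 150–28.
C beats E 113–65.
Every option loses at least one head-to-head, so there is no Condorcet winner.

none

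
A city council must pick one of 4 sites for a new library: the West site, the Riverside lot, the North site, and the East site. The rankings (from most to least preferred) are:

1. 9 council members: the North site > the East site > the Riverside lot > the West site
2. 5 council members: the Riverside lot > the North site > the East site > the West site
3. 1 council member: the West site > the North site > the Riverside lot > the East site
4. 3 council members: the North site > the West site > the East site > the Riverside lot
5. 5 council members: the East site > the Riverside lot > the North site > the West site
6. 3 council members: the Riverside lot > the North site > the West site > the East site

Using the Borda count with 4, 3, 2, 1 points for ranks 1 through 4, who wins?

the West site: 9·1 + 5·1 + 1·4 + 3·3 + 5·1 + 3·2 = 38
the Riverside lot: 9·2 + 5·4 + 1·2 + 3·1 + 5·3 + 3·4 = 70
the North site: 9·4 + 5·3 + 1·3 + 3·4 + 5·2 + 3·3 = 85
the East site: 9·3 + 5·2 + 1·1 + 3·2 + 5·4 + 3·1 = 67
the North site has the highest Borda score (85).

the North site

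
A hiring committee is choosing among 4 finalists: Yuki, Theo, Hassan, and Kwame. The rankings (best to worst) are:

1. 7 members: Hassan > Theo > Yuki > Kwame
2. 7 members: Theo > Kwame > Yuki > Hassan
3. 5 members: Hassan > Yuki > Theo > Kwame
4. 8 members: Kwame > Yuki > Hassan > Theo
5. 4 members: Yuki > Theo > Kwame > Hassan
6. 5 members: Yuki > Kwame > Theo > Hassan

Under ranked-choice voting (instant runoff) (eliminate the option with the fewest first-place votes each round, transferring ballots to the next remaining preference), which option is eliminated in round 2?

Round 1: Yuki 9, Theo 7, Hassan 12, Kwame 8. Eliminate Theo.
Round 2: Yuki 9, Hassan 12, Kwame 15. Eliminate Yuki.

Yuki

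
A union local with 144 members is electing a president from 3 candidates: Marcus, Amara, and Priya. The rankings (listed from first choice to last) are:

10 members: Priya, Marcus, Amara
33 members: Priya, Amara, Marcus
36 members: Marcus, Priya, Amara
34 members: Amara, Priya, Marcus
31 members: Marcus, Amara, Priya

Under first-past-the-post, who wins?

Marcus

First-place votes: Marcus 67, Amara 34, Priya 43.
Marcus has the most first-place votes.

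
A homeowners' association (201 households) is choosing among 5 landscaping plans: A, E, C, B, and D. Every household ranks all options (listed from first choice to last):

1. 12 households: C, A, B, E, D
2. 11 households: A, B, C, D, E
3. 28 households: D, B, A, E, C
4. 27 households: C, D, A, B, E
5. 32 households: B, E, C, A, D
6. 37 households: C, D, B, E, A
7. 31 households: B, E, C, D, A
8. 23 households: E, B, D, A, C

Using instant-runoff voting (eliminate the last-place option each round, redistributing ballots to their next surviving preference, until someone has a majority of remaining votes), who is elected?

B

Round 1: A 11, E 23, C 76, B 63, D 28. Eliminate A.
Round 2: E 23, C 76, B 74, D 28. Eliminate E.
Round 3: C 76, B 97, D 28. Eliminate D.
Round 4: C 76, B 125. B has a majority.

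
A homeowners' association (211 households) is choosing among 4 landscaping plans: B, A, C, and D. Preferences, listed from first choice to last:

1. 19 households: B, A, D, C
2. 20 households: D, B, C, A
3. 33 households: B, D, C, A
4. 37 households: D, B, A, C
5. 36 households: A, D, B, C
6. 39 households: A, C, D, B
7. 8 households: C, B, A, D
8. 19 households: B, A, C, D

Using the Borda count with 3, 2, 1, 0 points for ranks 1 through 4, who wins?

B: 19·3 + 20·2 + 33·3 + 37·2 + 36·1 + 39·0 + 8·2 + 19·3 = 379
A: 19·2 + 20·0 + 33·0 + 37·1 + 36·3 + 39·3 + 8·1 + 19·2 = 346
C: 19·0 + 20·1 + 33·1 + 37·0 + 36·0 + 39·2 + 8·3 + 19·1 = 174
D: 19·1 + 20·3 + 33·2 + 37·3 + 36·2 + 39·1 + 8·0 + 19·0 = 367
B has the highest Borda score (379).

B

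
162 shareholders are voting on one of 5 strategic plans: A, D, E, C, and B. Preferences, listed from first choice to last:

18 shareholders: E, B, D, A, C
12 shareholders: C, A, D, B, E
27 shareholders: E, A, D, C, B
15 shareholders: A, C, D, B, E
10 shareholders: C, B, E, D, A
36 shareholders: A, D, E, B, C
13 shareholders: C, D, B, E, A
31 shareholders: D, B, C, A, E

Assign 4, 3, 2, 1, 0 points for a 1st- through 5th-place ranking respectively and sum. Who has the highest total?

D

A: 18·1 + 12·3 + 27·3 + 15·4 + 10·0 + 36·4 + 13·0 + 31·1 = 370
D: 18·2 + 12·2 + 27·2 + 15·2 + 10·1 + 36·3 + 13·3 + 31·4 = 425
E: 18·4 + 12·0 + 27·4 + 15·0 + 10·2 + 36·2 + 13·1 + 31·0 = 285
C: 18·0 + 12·4 + 27·1 + 15·3 + 10·4 + 36·0 + 13·4 + 31·2 = 274
B: 18·3 + 12·1 + 27·0 + 15·1 + 10·3 + 36·1 + 13·2 + 31·3 = 266
D has the highest Borda score (425).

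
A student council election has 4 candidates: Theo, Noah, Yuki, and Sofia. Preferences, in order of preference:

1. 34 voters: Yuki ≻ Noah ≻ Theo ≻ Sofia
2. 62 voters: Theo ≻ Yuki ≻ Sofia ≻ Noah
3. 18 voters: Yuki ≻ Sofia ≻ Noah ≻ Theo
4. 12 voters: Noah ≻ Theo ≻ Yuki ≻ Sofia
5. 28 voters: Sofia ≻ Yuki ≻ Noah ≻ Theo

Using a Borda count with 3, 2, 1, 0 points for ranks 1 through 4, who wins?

Theo: 34·1 + 62·3 + 18·0 + 12·2 + 28·0 = 244
Noah: 34·2 + 62·0 + 18·1 + 12·3 + 28·1 = 150
Yuki: 34·3 + 62·2 + 18·3 + 12·1 + 28·2 = 348
Sofia: 34·0 + 62·1 + 18·2 + 12·0 + 28·3 = 182
Yuki has the highest Borda score (348).

Yuki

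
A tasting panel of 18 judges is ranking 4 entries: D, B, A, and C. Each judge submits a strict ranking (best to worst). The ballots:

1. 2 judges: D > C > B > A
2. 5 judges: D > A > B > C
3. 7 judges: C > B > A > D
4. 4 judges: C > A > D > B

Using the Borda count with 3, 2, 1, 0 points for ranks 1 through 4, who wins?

D: 2·3 + 5·3 + 7·0 + 4·1 = 25
B: 2·1 + 5·1 + 7·2 + 4·0 = 21
A: 2·0 + 5·2 + 7·1 + 4·2 = 25
C: 2·2 + 5·0 + 7·3 + 4·3 = 37
C has the highest Borda score (37).

C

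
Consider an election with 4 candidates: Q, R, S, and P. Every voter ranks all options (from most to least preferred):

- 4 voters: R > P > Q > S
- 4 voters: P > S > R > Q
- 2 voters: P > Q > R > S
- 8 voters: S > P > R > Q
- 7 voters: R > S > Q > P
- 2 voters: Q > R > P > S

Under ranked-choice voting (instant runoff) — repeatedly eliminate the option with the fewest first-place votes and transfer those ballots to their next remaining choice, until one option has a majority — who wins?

R

Round 1: Q 2, R 11, S 8, P 6. Eliminate Q.
Round 2: R 13, S 8, P 6. Eliminate P.
Round 3: R 15, S 12. R has a majority.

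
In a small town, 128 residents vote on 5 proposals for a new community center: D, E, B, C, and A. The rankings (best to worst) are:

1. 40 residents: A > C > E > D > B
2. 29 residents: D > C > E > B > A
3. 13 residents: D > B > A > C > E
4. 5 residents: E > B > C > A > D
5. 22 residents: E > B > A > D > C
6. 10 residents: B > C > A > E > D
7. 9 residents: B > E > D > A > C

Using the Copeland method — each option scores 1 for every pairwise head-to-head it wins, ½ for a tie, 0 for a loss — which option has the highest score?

E

D: beats B and C; loses to E and A → score 2.
E: beats D, B, and A; loses to C → score 3.
B: beats A; loses to D, E, and C → score 1.
C: beats E and B; loses to D and A → score 2.
A: beats D and C; loses to E and B → score 2.
E has the best pairwise record.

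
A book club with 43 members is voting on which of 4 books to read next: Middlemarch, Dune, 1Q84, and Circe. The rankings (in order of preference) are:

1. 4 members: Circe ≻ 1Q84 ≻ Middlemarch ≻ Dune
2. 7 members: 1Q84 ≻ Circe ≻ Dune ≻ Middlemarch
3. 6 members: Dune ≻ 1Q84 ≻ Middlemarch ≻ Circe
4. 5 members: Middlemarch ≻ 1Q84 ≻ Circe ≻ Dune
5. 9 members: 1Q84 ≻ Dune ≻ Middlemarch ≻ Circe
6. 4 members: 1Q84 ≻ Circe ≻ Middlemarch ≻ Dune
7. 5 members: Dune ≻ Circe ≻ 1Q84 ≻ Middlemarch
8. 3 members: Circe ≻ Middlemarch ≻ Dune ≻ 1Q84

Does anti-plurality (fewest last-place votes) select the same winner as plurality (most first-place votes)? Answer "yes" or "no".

Anti-plurality — last-place votes: Middlemarch 12, Dune 13, 1Q84 3, Circe 15. Winner: 1Q84.
Plurality — first-place votes: Middlemarch 5, Dune 11, 1Q84 20, Circe 7. Winner: 1Q84.
The two methods agree.

yes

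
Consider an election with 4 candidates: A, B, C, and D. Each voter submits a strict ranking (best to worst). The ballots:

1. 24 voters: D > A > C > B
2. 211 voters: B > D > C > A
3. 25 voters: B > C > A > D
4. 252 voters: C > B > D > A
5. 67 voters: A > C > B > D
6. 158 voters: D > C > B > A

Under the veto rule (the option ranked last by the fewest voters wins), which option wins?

Last-place votes: A 621, B 24, C 0, D 92.
C is ranked last by the fewest voters, so C wins.

C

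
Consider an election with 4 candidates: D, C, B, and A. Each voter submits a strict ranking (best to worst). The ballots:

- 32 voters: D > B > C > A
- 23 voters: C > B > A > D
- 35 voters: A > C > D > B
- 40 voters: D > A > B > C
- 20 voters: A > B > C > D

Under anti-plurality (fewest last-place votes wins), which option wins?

Last-place votes: D 43, C 40, B 35, A 32.
A is ranked last by the fewest voters, so A wins.

A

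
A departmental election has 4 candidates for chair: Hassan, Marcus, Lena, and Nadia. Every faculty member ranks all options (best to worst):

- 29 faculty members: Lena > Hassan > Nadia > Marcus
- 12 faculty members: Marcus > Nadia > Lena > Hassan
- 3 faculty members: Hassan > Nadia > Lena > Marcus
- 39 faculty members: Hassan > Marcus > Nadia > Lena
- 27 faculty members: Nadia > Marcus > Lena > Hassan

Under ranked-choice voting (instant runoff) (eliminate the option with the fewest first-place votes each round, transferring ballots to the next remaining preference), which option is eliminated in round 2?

Lena

Round 1: Hassan 42, Marcus 12, Lena 29, Nadia 27. Eliminate Marcus.
Round 2: Hassan 42, Lena 29, Nadia 39. Eliminate Lena.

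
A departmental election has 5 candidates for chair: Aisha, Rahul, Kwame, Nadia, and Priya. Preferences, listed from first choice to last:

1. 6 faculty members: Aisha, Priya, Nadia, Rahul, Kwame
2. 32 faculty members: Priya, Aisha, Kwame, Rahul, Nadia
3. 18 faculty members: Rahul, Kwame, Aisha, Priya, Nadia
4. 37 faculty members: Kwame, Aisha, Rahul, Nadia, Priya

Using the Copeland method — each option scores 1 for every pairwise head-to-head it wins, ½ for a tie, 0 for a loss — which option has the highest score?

Aisha: beats Rahul, Nadia, and Priya; loses to Kwame → score 3.
Rahul: beats Nadia and Priya; loses to Aisha and Kwame → score 2.
Kwame: beats Aisha, Rahul, Nadia, and Priya → score 4.
Nadia: loses to Aisha, Rahul, Kwame, and Priya → score 0.
Priya: beats Nadia; loses to Aisha, Rahul, and Kwame → score 1.
Kwame has the best pairwise record.

Kwame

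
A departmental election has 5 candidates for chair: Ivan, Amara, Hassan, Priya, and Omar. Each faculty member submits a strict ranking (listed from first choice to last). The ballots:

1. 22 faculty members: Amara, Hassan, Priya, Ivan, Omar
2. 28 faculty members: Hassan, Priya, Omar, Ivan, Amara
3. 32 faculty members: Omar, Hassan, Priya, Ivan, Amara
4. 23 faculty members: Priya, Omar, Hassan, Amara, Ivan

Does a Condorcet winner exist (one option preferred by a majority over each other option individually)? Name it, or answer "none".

none

Checking pairwise contests:
Hassan beats Ivan 105–0.
Ivan beats Amara 60–45.
Omar beats Hassan 55–50.
Hassan beats Priya 82–23.
Priya beats Omar 73–32.
Every option loses at least one head-to-head, so there is no Condorcet winner.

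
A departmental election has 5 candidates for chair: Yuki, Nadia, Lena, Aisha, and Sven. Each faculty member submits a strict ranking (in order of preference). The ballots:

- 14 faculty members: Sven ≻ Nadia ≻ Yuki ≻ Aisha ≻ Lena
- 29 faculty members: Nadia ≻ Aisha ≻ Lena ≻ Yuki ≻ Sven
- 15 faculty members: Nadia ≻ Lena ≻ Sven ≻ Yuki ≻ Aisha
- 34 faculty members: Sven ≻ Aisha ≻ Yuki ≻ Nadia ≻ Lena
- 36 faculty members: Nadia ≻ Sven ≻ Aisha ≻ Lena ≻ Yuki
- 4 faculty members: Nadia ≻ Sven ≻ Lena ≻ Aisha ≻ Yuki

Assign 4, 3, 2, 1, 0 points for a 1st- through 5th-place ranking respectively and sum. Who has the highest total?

Nadia

Yuki: 14·2 + 29·1 + 15·1 + 34·2 + 36·0 + 4·0 = 140
Nadia: 14·3 + 29·4 + 15·4 + 34·1 + 36·4 + 4·4 = 412
Lena: 14·0 + 29·2 + 15·3 + 34·0 + 36·1 + 4·2 = 147
Aisha: 14·1 + 29·3 + 15·0 + 34·3 + 36·2 + 4·1 = 279
Sven: 14·4 + 29·0 + 15·2 + 34·4 + 36·3 + 4·3 = 342
Nadia has the highest Borda score (412).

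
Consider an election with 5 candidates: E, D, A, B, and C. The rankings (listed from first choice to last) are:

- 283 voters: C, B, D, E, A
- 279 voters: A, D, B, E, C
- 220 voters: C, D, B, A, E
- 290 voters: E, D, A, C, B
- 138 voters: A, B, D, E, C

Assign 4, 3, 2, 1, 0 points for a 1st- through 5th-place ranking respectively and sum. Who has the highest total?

D

E: 283·1 + 279·1 + 220·0 + 290·4 + 138·1 = 1860
D: 283·2 + 279·3 + 220·3 + 290·3 + 138·2 = 3209
A: 283·0 + 279·4 + 220·1 + 290·2 + 138·4 = 2468
B: 283·3 + 279·2 + 220·2 + 290·0 + 138·3 = 2261
C: 283·4 + 279·0 + 220·4 + 290·1 + 138·0 = 2302
D has the highest Borda score (3209).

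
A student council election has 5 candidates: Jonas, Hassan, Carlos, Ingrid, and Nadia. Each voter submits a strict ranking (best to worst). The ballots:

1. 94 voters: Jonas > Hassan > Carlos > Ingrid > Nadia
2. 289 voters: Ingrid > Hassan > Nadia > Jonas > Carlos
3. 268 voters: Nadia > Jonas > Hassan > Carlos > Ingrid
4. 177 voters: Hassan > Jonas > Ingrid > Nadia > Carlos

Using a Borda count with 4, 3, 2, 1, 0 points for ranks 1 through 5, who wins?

Hassan

Jonas: 94·4 + 289·1 + 268·3 + 177·3 = 2000
Hassan: 94·3 + 289·3 + 268·2 + 177·4 = 2393
Carlos: 94·2 + 289·0 + 268·1 + 177·0 = 456
Ingrid: 94·1 + 289·4 + 268·0 + 177·2 = 1604
Nadia: 94·0 + 289·2 + 268·4 + 177·1 = 1827
Hassan has the highest Borda score (2393).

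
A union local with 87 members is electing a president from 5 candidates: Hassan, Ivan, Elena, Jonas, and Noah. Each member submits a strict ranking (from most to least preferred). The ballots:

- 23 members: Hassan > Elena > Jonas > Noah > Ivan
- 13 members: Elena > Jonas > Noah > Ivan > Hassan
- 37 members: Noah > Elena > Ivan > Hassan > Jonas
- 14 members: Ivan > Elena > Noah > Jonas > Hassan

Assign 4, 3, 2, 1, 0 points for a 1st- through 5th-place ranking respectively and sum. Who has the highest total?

Hassan: 23·4 + 13·0 + 37·1 + 14·0 = 129
Ivan: 23·0 + 13·1 + 37·2 + 14·4 = 143
Elena: 23·3 + 13·4 + 37·3 + 14·3 = 274
Jonas: 23·2 + 13·3 + 37·0 + 14·1 = 99
Noah: 23·1 + 13·2 + 37·4 + 14·2 = 225
Elena has the highest Borda score (274).

Elena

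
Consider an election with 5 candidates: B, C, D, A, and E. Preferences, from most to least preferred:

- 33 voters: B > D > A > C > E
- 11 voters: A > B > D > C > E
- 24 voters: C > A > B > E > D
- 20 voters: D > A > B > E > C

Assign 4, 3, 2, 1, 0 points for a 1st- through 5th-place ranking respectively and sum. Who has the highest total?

B

B: 33·4 + 11·3 + 24·2 + 20·2 = 253
C: 33·1 + 11·1 + 24·4 + 20·0 = 140
D: 33·3 + 11·2 + 24·0 + 20·4 = 201
A: 33·2 + 11·4 + 24·3 + 20·3 = 242
E: 33·0 + 11·0 + 24·1 + 20·1 = 44
B has the highest Borda score (253).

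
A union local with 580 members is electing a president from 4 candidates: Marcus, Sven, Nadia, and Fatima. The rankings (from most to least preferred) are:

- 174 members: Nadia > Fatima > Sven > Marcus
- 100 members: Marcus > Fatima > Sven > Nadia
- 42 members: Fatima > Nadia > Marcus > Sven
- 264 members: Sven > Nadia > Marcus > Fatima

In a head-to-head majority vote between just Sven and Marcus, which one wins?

Voters preferring Sven to Marcus: 438; preferring Marcus to Sven: 142.
Sven wins the head-to-head.

Sven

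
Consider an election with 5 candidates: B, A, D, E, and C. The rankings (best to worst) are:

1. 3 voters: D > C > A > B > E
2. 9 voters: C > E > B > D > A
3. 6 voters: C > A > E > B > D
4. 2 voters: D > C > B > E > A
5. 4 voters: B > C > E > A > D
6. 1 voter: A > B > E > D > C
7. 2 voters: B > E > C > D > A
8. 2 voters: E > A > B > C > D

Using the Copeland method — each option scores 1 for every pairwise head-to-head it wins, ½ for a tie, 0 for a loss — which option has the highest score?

C

B: beats A and D; loses to E and C → score 2.
A: loses to B, D, E, and C → score 0.
D: beats A; loses to B, E, and C → score 1.
E: beats B, A, and D; loses to C → score 3.
C: beats B, A, D, and E → score 4.
C has the best pairwise record.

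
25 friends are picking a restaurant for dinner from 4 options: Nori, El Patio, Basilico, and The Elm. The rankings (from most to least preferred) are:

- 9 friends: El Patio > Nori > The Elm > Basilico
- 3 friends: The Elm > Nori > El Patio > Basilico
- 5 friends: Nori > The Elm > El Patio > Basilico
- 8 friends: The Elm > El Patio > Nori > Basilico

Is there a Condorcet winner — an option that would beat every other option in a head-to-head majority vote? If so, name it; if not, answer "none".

Checking pairwise contests:
El Patio beats Nori 17–8.
The Elm beats El Patio 16–9.
Nori beats Basilico 25–0.
Nori beats The Elm 14–11.
Every option loses at least one head-to-head, so there is no Condorcet winner.

none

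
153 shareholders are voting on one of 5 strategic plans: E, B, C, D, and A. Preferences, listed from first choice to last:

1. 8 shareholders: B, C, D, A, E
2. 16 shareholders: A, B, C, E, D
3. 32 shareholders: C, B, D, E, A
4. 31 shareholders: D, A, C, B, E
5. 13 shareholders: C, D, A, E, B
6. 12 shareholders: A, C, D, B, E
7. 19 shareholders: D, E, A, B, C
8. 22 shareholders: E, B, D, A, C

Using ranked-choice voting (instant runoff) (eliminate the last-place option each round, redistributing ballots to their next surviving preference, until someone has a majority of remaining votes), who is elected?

C

Round 1: E 22, B 8, C 45, D 50, A 28. Eliminate B.
Round 2: E 22, C 53, D 50, A 28. Eliminate E.
Round 3: C 53, D 72, A 28. Eliminate A.
Round 4: C 81, D 72. C has a majority.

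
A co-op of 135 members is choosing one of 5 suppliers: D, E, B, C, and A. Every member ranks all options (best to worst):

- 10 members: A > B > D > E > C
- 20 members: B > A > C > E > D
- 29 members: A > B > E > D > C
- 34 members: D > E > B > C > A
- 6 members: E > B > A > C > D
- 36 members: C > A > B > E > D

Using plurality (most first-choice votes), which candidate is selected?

First-place votes: D 34, E 6, B 20, C 36, A 39.
A has the most first-place votes.

A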